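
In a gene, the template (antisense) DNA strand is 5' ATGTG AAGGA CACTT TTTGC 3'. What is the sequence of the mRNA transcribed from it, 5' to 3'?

5'-GCAAAAAGUGUCCUUCACAU-3'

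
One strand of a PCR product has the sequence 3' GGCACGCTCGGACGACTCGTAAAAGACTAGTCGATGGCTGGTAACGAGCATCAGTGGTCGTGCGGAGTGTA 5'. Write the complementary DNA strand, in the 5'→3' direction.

The strand is given 3'→5', so its complement runs 5'→3' in the same left-to-right order: pair each base A↔T, G↔C.

5'-CCGTGCGAGCCTGCTGAGCATTTTCTGATCAGCTACCGACCATTGCTCGTAGTCACCAGCACGCCTCACAT-3'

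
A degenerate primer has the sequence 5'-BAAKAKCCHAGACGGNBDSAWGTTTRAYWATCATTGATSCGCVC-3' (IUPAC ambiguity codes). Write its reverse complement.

5'-GBGCGSATCAATGATWRTYAAACWTSHVNCCGTCTDGGMTMTTV-3'

Standard pairs A↔T, G↔C; ambiguity codes pair R↔Y, K↔M, W↔W, S↔S, B↔V, D↔H, N↔N. Complement (VTTMTMGGDTCTGCCNVHSTWCAAAYTRWTAGTAACTASGCGBG), then reverse for 5'→3'.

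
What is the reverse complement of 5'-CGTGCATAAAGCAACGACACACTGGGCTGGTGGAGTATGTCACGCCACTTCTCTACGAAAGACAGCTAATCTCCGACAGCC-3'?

5'-GGCTGTCGGAGATTAGCTGTCTTTCGTAGAGAAGTGGCGTGACATACTCCACCAGCCCAGTGTGTCGTTGCTTTATGCACG-3'

Complement each base (A↔T, G↔C): GCACGTATTTCGTTGCTGTGTGACCCGACCACCTCATACAGTGCGGTGAAGAGATGCTTTCTGTCGATTAGAGGCTGTCGG. Then reverse.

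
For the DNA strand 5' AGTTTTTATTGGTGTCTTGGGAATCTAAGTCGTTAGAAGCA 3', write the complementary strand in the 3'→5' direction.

Base-pairing A↔T, G↔C gives the complement. The complementary strand is antiparallel, so paired with a 5'→3' strand it runs 3'→5'.

3'-TCAAAAATAACCACAGAACCCTTAGATTCAGCAATCTTCGT-5'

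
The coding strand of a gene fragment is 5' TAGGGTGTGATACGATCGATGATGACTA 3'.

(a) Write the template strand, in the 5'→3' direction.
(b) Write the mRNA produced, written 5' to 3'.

(a) 5'-TAGTCATCATCGATCGTATCACACCCTA-3'
(b) 5'-UAGGGUGUGAUACGAUCGAUGAUGACUA-3'

(a) The template strand is the reverse complement of the coding strand: complement ATCCCACACTATGCTAGCTACTACTGAT, then reverse.
(b) mRNA matches the coding strand with T→U.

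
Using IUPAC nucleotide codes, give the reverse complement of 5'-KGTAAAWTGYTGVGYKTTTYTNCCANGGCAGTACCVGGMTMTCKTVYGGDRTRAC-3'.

Standard pairs A↔T, G↔C; ambiguity codes pair R↔Y, M↔K, W↔W, D↔H, V↔B, N↔N. Complement (MCATTTWACRACBCRMAAARANGGTNCCGTCATGGBCCKAKAGMABRCCHYAYTG), then reverse for 5'→3'.

5'-GTYAYHCCRBAMGAKAKCCBGGTACTGCCNTGGNARAAAMRCBCARCAWTTTACM-3'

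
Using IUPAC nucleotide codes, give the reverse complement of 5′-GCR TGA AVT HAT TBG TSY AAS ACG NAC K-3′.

5'-MGTNCGTSTTRSACVAATDABTTCAYGC-3'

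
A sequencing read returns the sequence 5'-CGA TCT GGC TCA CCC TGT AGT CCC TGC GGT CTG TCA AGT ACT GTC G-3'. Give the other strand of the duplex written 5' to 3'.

5'-CGACAGTACTTGACAGACCGCAGGGACTACAGGGTGAGCCAGATCG-3'

Pairing A↔T and G↔C gives GCTAGACCGAGTGGGACATCAGGGACGCCAGACAGTTCATGACAGC, running 3'→5'. Reverse for the 5'→3' convention.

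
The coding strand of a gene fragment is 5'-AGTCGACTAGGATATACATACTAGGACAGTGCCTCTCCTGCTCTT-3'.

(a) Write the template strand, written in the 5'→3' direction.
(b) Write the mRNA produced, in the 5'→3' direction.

(a) The template strand is the reverse complement of the coding strand: complement TCAGCTGATCCTATATGTATGATCCTGTCACGGAGAGGACGAGAA, then reverse.
(b) mRNA matches the coding strand with T→U.

(a) 5'-AAGAGCAGGAGAGGCACTGTCCTAGTATGTATATCCTAGTCGACT-3'
(b) 5'-AGUCGACUAGGAUAUACAUACUAGGACAGUGCCUCUCCUGCUCUU-3'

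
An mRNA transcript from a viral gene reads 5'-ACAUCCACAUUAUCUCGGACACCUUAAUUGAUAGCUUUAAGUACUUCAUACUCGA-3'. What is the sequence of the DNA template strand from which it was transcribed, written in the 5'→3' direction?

Replace U with T to get the coding DNA strand: ACATCCACATTATCTCGGACACCTTAATTGATAGCTTTAAGTACTTCATACTCGA. The template strand is its reverse complement (complement TGTAGGTGTAATAGAGCCTGTGGAATTAACTATCGAAATTCATGAAGTATGAGCT, then reverse).

5'-TCGAGTATGAAGTACTTAAAGCTATCAATTAAGGTGTCCGAGATAATGTGGATGT-3'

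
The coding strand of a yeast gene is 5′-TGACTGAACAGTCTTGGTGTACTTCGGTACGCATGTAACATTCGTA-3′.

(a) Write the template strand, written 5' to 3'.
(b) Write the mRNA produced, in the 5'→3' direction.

(a) 5'-TACGAATGTTACATGCGTACCGAAGTACACCAAGACTGTTCAGTCA-3'
(b) 5'-UGACUGAACAGUCUUGGUGUACUUCGGUACGCAUGUAACAUUCGUA-3'

(a) The template strand is the reverse complement of the coding strand: complement ACTGACTTGTCAGAACCACATGAAGCCATGCGTACATTGTAAGCAT, then reverse.
(b) mRNA matches the coding strand with T→U.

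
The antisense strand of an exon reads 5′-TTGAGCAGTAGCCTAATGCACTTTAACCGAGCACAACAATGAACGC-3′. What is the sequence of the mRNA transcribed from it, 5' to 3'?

The mRNA has the sequence of the coding strand (reverse complement of the template) with T→U. Reverse complement of TTGAGCAGTAGCCTAATGCACTTTAACCGAGCACAACAATGAACGC is GCGTTCATTGTTGTGCTCGGTTAAAGTGCATTAGGCTACTGCTCAA; then T→U.

5′-GCGUUCAUUGUUGUGCUCGGUUAAAGUGCAUUAGGCUACUGCUCAA-3′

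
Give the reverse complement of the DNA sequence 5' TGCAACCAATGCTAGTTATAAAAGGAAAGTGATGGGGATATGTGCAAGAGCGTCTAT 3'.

Reading the sequence 3'→5' and pairing each base (A↔T, G↔C) gives the reverse complement directly.

5'-ATAGACGCTCTTGCACATATCCCCATCACTTTCCTTTTATAACTAGCATTGGTTGCA-3'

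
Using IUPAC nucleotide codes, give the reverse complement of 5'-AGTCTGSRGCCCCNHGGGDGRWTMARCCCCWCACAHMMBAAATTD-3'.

5'-HAATTTVKKDTGTGWGGGGYTKAWYCHCCCDNGGGGCYSCAGACT-3'

Standard pairs A↔T, G↔C; ambiguity codes pair R↔Y, M↔K, W↔W, S↔S, B↔V, D↔H, N↔N. Complement (TCAGACSYCGGGGNDCCCHCYWAKTYGGGGWGTGTDKKVTTTAAH), then reverse for 5'→3'.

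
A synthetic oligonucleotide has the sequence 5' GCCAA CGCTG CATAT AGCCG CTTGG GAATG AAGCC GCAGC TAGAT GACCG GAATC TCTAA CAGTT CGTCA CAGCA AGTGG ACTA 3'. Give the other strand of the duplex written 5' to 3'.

Pairing A↔T and G↔C gives CGGTTGCGACGTATATCGGCGAACCCTTACTTCGGCGTCGATCTACTGGCCTTAGAGATTGTCAAGCAGTGTCGTTCACCTGAT, running 3'→5'. Reverse for the 5'→3' convention.

5'-TAGTCCACTTGCTGTGACGAACTGTTAGAGATTCCGGTCATCTAGCTGCGGCTTCATTCCCAAGCGGCTATATGCAGCGTTGGC-3'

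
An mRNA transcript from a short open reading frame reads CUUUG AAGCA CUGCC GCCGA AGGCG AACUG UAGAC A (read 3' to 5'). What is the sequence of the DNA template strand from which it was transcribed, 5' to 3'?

5'-GAAACTTCGTGACGGCGGCTTCCGCTTGACATCTGT-3'

Written 5'→3' the mRNA is ACAGAUGUCAAGCGGAAGCCGCCGUCACGAAGUUUC, so the coding DNA strand is ACAGATGTCAAGCGGAAGCCGCCGTCACGAAGTTTC. The template is its reverse complement.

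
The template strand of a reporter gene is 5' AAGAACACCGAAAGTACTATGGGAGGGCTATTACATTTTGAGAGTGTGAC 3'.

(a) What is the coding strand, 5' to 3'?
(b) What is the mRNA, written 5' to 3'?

(a) The coding strand is the reverse complement of the template: complement TTCTTGTGGCTTTCATGATACCCTCCCGATAATGTAAAACTCTCACACTG, then reverse.
(b) mRNA has the coding-strand sequence with T→U.

(a) 5′-GTCACACTCTCAAAATGTAATAGCCCTCCCATAGTACTTTCGGTGTTCTT-3′
(b) 5'-GUCACACUCUCAAAAUGUAAUAGCCCUCCCAUAGUACUUUCGGUGUUCUU-3'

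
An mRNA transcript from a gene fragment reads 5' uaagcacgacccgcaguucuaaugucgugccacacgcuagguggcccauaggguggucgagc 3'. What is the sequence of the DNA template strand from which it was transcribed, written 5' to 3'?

5'-GCTCGACCACCCTATGGGCCACCTAGCGTGTGGCACGACATTAGAACTGCGGGTCGTGCTTA-3'

Replace U with T to get the coding DNA strand: TAAGCACGACCCGCAGTTCTAATGTCGTGCCACACGCTAGGTGGCCCATAGGGTGGTCGAGC. The template strand is its reverse complement (complement ATTCGTGCTGGGCGTCAAGATTACAGCACGGTGTGCGATCCACCGGGTATCCCACCAGCTCG, then reverse).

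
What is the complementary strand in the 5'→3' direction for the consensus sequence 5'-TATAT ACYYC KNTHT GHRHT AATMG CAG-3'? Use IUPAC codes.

Standard pairs A↔T, G↔C; ambiguity codes pair R↔Y, M↔K, H↔D, N↔N. Complement (ATATATGRRGMNADACDYDATTAKCGTC), then reverse for 5'→3'.

5′-CTGCKATTADYDCADANMGRRGTATATA-3′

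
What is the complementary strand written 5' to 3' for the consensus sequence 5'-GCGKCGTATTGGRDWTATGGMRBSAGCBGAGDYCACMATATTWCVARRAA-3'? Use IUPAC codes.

5'-TTYYTBGWAATATKGTGRHCTCVGCTSVYKCCATAWHYCCAATACGMCGC-3'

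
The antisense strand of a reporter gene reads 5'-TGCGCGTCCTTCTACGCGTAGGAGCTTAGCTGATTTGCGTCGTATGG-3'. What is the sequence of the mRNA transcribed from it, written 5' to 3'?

5'-CCAUACGACGCAAAUCAGCUAAGCUCCUACGCGUAGAAGGACGCGCA-3'

The mRNA has the sequence of the coding strand (reverse complement of the template) with T→U. Reverse complement of TGCGCGTCCTTCTACGCGTAGGAGCTTAGCTGATTTGCGTCGTATGG is CCATACGACGCAAATCAGCTAAGCTCCTACGCGTAGAAGGACGCGCA; then T→U.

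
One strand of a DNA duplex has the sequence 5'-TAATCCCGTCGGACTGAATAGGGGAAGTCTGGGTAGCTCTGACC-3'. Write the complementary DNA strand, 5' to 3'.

5'-GGTCAGAGCTACCCAGACTTCCCCTATTCAGTCCGACGGGATTA-3'

The complement of TAATCCCGTCGGACTGAATAGGGGAAGTCTGGGTAGCTCTGACC is ATTAGGGCAGCCTGACTTATCCCCTTCAGACCCATCGAGACTGG (A↔T, G↔C). DNA strands are antiparallel, so the complementary strand runs 3'→5'; reversing gives the 5'→3' form.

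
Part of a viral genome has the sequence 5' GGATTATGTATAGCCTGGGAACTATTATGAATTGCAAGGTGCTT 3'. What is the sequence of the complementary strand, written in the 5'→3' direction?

5′-AAGCACCTTGCAATTCATAATAGTTCCCAGGCTATACATAATCC-3′

The complement of GGATTATGTATAGCCTGGGAACTATTATGAATTGCAAGGTGCTT is CCTAATACATATCGGACCCTTGATAATACTTAACGTTCCACGAA (A↔T, G↔C). DNA strands are antiparallel, so the complementary strand runs 3'→5'; reversing gives the 5'→3' form.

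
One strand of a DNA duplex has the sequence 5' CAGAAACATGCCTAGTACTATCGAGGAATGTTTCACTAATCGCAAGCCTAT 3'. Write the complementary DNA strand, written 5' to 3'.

5'-ATAGGCTTGCGATTAGTGAAACATTCCTCGATAGTACTAGGCATGTTTCTG-3'

Pairing A↔T and G↔C gives GTCTTTGTACGGATCATGATAGCTCCTTACAAAGTGATTAGCGTTCGGATA, running 3'→5'. Reverse for the 5'→3' convention.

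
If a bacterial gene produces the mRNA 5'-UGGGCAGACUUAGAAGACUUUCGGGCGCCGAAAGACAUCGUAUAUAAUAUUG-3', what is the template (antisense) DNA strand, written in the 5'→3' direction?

5′-CAATATTATATACGATGTCTTTCGGCGCCCGAAAGTCTTCTAAGTCTGCCCA-3′

Replace U with T to get the coding DNA strand: TGGGCAGACTTAGAAGACTTTCGGGCGCCGAAAGACATCGTATATAATATTG. The template strand is its reverse complement (complement ACCCGTCTGAATCTTCTGAAAGCCCGCGGCTTTCTGTAGCATATATTATAAC, then reverse).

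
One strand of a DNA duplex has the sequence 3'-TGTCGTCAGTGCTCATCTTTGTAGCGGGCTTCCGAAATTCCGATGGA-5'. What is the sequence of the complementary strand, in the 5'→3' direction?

The strand is given 3'→5', so its complement runs 5'→3' in the same left-to-right order: pair each base A↔T, G↔C.

5'-ACAGCAGTCACGAGTAGAAACATCGCCCGAAGGCTTTAAGGCTACCT-3'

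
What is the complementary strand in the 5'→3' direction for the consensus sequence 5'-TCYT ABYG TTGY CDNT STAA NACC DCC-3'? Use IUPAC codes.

5'-GGHGGTNTTASANHGRCAACRVTARGA-3'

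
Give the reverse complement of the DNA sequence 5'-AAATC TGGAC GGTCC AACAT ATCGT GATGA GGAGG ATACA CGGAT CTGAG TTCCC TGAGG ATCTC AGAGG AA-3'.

Complement each base (A↔T, G↔C): TTTAGACCTGCCAGGTTGTATAGCACTACTCCTCCTATGTGCCTAGACTCAAGGGACTCCTAGAGTCTCCTT. Then reverse.

5'-TTCCTCTGAGATCCTCAGGGAACTCAGATCCGTGTATCCTCCTCATCACGATATGTTGGACCGTCCAGATTT-3'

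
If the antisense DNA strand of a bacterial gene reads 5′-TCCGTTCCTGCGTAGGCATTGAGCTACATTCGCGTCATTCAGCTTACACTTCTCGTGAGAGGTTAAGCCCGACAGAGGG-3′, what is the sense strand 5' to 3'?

5'-CCCTCTGTCGGGCTTAACCTCTCACGAGAAGTGTAAGCTGAATGACGCGAATGTAGCTCAATGCCTACGCAGGAACGGA-3'

The coding strand is complementary and antiparallel to the template: take the complement (A↔T, G↔C) and reverse.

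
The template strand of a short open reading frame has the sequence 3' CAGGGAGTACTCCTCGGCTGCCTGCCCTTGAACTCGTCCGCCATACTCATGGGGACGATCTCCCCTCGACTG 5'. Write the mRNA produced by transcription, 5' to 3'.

Reading the template 3'→5' as shown, RNA polymerase pairs each base (A→U, T→A, G↔C) to build mRNA 5'→3' directly.

5'-GUCCCUCAUGAGGAGCCGACGGACGGGAACUUGAGCAGGCGGUAUGAGUACCCCUGCUAGAGGGGAGCUGAC-3'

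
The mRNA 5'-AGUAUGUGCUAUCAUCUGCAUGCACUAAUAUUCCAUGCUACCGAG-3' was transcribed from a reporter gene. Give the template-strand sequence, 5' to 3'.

5′-CTCGGTAGCATGGAATATTAGTGCATGCAGATGATAGCACATACT-3′

Replace U with T to get the coding DNA strand: AGTATGTGCTATCATCTGCATGCACTAATATTCCATGCTACCGAG. The template strand is its reverse complement (complement TCATACACGATAGTAGACGTACGTGATTATAAGGTACGATGGCTC, then reverse).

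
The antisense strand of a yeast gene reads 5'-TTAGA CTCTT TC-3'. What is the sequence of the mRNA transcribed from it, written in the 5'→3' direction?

RNA polymerase reads the template 3'→5' and synthesizes mRNA 5'→3' by base-pairing (A→U, T→A, G↔C). The complement of the template is AATCTGAGAAAG; antiparallel, so 5'→3' the coding strand is GAAAGAGTCTAA. Replace T with U for the mRNA.

5'-GAAAGAGUCUAA-3'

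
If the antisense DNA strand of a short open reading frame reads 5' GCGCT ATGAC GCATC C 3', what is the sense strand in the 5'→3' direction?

5'-GGATGCGTCATAGCGC-3'

The coding strand is complementary and antiparallel to the template: take the complement (A↔T, G↔C) and reverse.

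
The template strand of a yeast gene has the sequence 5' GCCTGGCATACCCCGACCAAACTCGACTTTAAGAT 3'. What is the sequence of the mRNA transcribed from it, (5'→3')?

5'-AUCUUAAAGUCGAGUUUGGUCGGGGUAUGCCAGGC-3'

The mRNA has the sequence of the coding strand (reverse complement of the template) with T→U. Reverse complement of GCCTGGCATACCCCGACCAAACTCGACTTTAAGAT is ATCTTAAAGTCGAGTTTGGTCGGGGTATGCCAGGC; then T→U.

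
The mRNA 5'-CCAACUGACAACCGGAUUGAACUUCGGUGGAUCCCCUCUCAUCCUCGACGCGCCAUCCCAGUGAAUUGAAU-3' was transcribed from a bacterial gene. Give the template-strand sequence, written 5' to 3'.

5'-ATTCAATTCACTGGGATGGCGCGTCGAGGATGAGAGGGGATCCACCGAAGTTCAATCCGGTTGTCAGTTGG-3'

Replace U with T to get the coding DNA strand: CCAACTGACAACCGGATTGAACTTCGGTGGATCCCCTCTCATCCTCGACGCGCCATCCCAGTGAATTGAAT. The template strand is its reverse complement (complement GGTTGACTGTTGGCCTAACTTGAAGCCACCTAGGGGAGAGTAGGAGCTGCGCGGTAGGGTCACTTAACTTA, then reverse).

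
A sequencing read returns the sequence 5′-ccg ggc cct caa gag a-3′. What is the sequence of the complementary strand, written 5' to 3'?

Pairing A↔T and G↔C gives GGCCCGGGAGTTCTCT, running 3'→5'. Reverse for the 5'→3' convention.

5'-TCTCTTGAGGGCCCGG-3'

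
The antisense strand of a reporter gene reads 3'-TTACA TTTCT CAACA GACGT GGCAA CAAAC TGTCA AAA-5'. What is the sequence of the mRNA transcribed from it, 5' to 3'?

Reading the template 3'→5' as shown, RNA polymerase pairs each base (A→U, T→A, G↔C) to build mRNA 5'→3' directly.

5'-AAUGUAAAGAGUUGUCUGCACCGUUGUUUGACAGUUUU-3'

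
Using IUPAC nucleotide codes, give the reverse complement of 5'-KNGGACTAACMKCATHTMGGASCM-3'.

5'-KGSTCCKADATGMKGTTAGTCCNM-3'

Standard pairs A↔T, G↔C; ambiguity codes pair M↔K, S↔S, H↔D, N↔N. Complement (MNCCTGATTGKMGTADAKCCTSGK), then reverse for 5'→3'.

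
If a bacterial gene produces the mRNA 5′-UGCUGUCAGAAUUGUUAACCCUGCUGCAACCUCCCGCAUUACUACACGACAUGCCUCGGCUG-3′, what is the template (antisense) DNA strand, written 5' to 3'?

Replace U with T to get the coding DNA strand: TGCTGTCAGAATTGTTAACCCTGCTGCAACCTCCCGCATTACTACACGACATGCCTCGGCTG. The template strand is its reverse complement (complement ACGACAGTCTTAACAATTGGGACGACGTTGGAGGGCGTAATGATGTGCTGTACGGAGCCGAC, then reverse).

5'-CAGCCGAGGCATGTCGTGTAGTAATGCGGGAGGTTGCAGCAGGGTTAACAATTCTGACAGCA-3'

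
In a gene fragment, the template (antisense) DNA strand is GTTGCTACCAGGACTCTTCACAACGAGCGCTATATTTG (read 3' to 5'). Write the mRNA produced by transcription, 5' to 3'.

5'-CAACGAUGGUCCUGAGAAGUGUUGCUCGCGAUAUAAAC-3'

Reading the template 3'→5' as shown, RNA polymerase pairs each base (A→U, T→A, G↔C) to build mRNA 5'→3' directly.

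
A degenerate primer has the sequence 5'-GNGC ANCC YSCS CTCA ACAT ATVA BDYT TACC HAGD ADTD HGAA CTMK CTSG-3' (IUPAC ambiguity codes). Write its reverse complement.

5'-CSAGMKAGTTCDHAHTHCTDGGTAARHVTBATATGTTGAGSGSRGGNTGCNC-3'

Standard pairs A↔T, G↔C; ambiguity codes pair Y↔R, M↔K, S↔S, B↔V, D↔H, N↔N. Complement (CNCGTNGGRSGSGAGTTGTATABTVHRAATGGDTCHTHAHDCTTGAKMGASC), then reverse for 5'→3'.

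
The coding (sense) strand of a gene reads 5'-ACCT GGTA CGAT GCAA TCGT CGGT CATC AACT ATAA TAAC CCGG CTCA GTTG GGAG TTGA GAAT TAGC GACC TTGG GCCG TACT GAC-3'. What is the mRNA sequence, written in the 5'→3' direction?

5'-ACCUGGUACGAUGCAAUCGUCGGUCAUCAACUAUAAUAACCCGGCUCAGUUGGGAGUUGAGAAUUAGCGACCUUGGGCCGUACUGAC-3'

The mRNA is synthesized from the template strand, so it matches the coding strand with T replaced by U.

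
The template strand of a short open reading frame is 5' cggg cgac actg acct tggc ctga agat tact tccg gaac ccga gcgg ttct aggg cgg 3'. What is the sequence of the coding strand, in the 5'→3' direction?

5′-CCGCCCTAGAACCGCTCGGGTTCCGGAAGTAATCTTCAGGCCAAGGTCAGTGTCGCCCG-3′

The coding strand is complementary and antiparallel to the template: take the complement (A↔T, G↔C) and reverse.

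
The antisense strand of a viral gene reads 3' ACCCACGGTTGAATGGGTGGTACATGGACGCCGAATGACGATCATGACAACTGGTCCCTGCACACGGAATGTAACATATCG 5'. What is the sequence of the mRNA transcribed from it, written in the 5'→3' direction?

5'-UGGGUGCCAACUUACCCACCAUGUACCUGCGGCUUACUGCUAGUACUGUUGACCAGGGACGUGUGCCUUACAUUGUAUAGC-3'

Reading the template 3'→5' as shown, RNA polymerase pairs each base (A→U, T→A, G↔C) to build mRNA 5'→3' directly.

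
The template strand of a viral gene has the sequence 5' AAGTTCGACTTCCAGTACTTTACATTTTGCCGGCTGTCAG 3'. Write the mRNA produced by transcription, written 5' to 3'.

5′-CUGACAGCCGGCAAAAUGUAAAGUACUGGAAGUCGAACUU-3′

RNA polymerase reads the template 3'→5' and synthesizes mRNA 5'→3' by base-pairing (A→U, T→A, G↔C). The complement of the template is TTCAAGCTGAAGGTCATGAAATGTAAAACGGCCGACAGTC; antiparallel, so 5'→3' the coding strand is CTGACAGCCGGCAAAATGTAAAGTACTGGAAGTCGAACTT. Replace T with U for the mRNA.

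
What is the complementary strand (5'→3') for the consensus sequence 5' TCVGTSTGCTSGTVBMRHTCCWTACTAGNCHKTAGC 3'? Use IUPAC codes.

Standard pairs A↔T, G↔C; ambiguity codes pair R↔Y, M↔K, W↔W, S↔S, B↔V, H↔D, N↔N. Complement (AGBCASACGASCABVKYDAGGWATGATCNGDMATCG), then reverse for 5'→3'.

5′-GCTAMDGNCTAGTAWGGADYKVBACSAGCASACBGA-3′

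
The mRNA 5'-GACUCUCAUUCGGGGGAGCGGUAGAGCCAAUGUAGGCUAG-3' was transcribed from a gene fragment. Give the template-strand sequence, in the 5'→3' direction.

5'-CTAGCCTACATTGGCTCTACCGCTCCCCCGAATGAGAGTC-3'

Replace U with T to get the coding DNA strand: GACTCTCATTCGGGGGAGCGGTAGAGCCAATGTAGGCTAG. The template strand is its reverse complement (complement CTGAGAGTAAGCCCCCTCGCCATCTCGGTTACATCCGATC, then reverse).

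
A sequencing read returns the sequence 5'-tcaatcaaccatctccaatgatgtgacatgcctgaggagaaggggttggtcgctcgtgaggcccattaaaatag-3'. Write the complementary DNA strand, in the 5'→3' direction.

5'-CTATTTTAATGGGCCTCACGAGCGACCAACCCCTTCTCCTCAGGCATGTCACATCATTGGAGATGGTTGATTGA-3'

The complement of TCAATCAACCATCTCCAATGATGTGACATGCCTGAGGAGAAGGGGTTGGTCGCTCGTGAGGCCCATTAAAATAG is AGTTAGTTGGTAGAGGTTACTACACTGTACGGACTCCTCTTCCCCAACCAGCGAGCACTCCGGGTAATTTTATC (A↔T, G↔C). DNA strands are antiparallel, so the complementary strand runs 3'→5'; reversing gives the 5'→3' form.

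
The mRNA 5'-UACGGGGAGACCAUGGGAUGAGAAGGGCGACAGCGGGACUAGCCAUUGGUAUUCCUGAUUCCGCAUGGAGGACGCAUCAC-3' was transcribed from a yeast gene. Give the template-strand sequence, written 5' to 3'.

5′-GTGATGCGTCCTCCATGCGGAATCAGGAATACCAATGGCTAGTCCCGCTGTCGCCCTTCTCATCCCATGGTCTCCCCGTA-3′

Replace U with T to get the coding DNA strand: TACGGGGAGACCATGGGATGAGAAGGGCGACAGCGGGACTAGCCATTGGTATTCCTGATTCCGCATGGAGGACGCATCAC. The template strand is its reverse complement (complement ATGCCCCTCTGGTACCCTACTCTTCCCGCTGTCGCCCTGATCGGTAACCATAAGGACTAAGGCGTACCTCCTGCGTAGTG, then reverse).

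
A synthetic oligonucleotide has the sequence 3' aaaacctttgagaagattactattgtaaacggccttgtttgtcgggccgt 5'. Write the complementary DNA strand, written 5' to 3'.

5′-TTTTGGAAACTCTTCTAATGATAACATTTGCCGGAACAAACAGCCCGGCA-3′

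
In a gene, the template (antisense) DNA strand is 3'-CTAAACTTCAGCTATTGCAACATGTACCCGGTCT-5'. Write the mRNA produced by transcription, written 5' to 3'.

5′-GAUUUGAAGUCGAUAACGUUGUACAUGGGCCAGA-3′

Reading the template 3'→5' as shown, RNA polymerase pairs each base (A→U, T→A, G↔C) to build mRNA 5'→3' directly.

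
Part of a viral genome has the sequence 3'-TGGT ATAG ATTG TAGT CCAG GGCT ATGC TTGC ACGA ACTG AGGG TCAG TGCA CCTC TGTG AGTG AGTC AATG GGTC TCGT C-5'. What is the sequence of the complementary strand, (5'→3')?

The strand is given 3'→5', so its complement runs 5'→3' in the same left-to-right order: pair each base A↔T, G↔C.

5'-ACCATATCTAACATCAGGTCCCGATACGAACGTGCTTGACTCCCAGTCACGTGGAGACACTCACTCAGTTACCCAGAGCAG-3'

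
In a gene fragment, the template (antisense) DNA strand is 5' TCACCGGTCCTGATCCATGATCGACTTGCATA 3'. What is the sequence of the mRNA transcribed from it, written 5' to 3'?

The mRNA has the sequence of the coding strand (reverse complement of the template) with T→U. Reverse complement of TCACCGGTCCTGATCCATGATCGACTTGCATA is TATGCAAGTCGATCATGGATCAGGACCGGTGA; then T→U.

5'-UAUGCAAGUCGAUCAUGGAUCAGGACCGGUGA-3'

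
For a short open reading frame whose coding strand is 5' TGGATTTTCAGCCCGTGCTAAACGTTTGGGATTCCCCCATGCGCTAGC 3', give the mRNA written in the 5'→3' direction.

5'-UGGAUUUUCAGCCCGUGCUAAACGUUUGGGAUUCCCCCAUGCGCUAGC-3'

The mRNA is synthesized from the template strand, so it matches the coding strand with T replaced by U.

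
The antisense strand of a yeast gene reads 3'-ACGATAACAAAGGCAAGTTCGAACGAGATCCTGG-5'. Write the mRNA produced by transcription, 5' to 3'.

5'-UGCUAUUGUUUCCGUUCAAGCUUGCUCUAGGACC-3'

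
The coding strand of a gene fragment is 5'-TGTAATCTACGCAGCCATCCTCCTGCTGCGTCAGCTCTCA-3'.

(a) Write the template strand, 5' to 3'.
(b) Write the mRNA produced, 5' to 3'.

(a) The template strand is the reverse complement of the coding strand: complement ACATTAGATGCGTCGGTAGGAGGACGACGCAGTCGAGAGT, then reverse.
(b) mRNA matches the coding strand with T→U.

(a) 5'-TGAGAGCTGACGCAGCAGGAGGATGGCTGCGTAGATTACA-3'
(b) 5′-UGUAAUCUACGCAGCCAUCCUCCUGCUGCGUCAGCUCUCA-3′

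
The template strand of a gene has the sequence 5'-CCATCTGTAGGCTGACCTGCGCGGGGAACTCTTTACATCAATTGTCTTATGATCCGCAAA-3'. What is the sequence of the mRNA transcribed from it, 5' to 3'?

RNA polymerase reads the template 3'→5' and synthesizes mRNA 5'→3' by base-pairing (A→U, T→A, G↔C). The complement of the template is GGTAGACATCCGACTGGACGCGCCCCTTGAGAAATGTAGTTAACAGAATACTAGGCGTTT; antiparallel, so 5'→3' the coding strand is TTTGCGGATCATAAGACAATTGATGTAAAGAGTTCCCCGCGCAGGTCAGCCTACAGATGG. Replace T with U for the mRNA.

5'-UUUGCGGAUCAUAAGACAAUUGAUGUAAAGAGUUCCCCGCGCAGGUCAGCCUACAGAUGG-3'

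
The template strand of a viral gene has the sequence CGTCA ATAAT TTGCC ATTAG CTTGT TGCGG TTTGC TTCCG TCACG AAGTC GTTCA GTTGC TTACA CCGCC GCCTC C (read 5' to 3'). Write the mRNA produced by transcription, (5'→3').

5′-GGAGGCGGCGGUGUAAGCAACUGAACGACUUCGUGACGGAAGCAAACCGCAACAAGCUAAUGGCAAAUUAUUGACG-3′

RNA polymerase reads the template 3'→5' and synthesizes mRNA 5'→3' by base-pairing (A→U, T→A, G↔C). The complement of the template is GCAGTTATTAAACGGTAATCGAACAACGCCAAACGAAGGCAGTGCTTCAGCAAGTCAACGAATGTGGCGGCGGAGG; antiparallel, so 5'→3' the coding strand is GGAGGCGGCGGTGTAAGCAACTGAACGACTTCGTGACGGAAGCAAACCGCAACAAGCTAATGGCAAATTATTGACG. Replace T with U for the mRNA.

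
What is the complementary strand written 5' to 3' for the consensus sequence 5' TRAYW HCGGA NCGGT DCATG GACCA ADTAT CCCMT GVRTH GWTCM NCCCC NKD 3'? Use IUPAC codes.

Standard pairs A↔T, G↔C; ambiguity codes pair R↔Y, M↔K, W↔W, D↔H, V↔B, N↔N. Complement (AYTRWDGCCTNGCCAHGTACCTGGTTHATAGGGKACBYADCWAGKNGGGGNMH), then reverse for 5'→3'.

5'-HMNGGGGNKGAWCDAYBCAKGGGATAHTTGGTCCATGHACCGNTCCGDWRTYA-3'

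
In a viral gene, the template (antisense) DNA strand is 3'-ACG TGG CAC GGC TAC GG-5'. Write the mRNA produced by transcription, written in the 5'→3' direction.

5'-UGCACCGUGCCGAUGCC-3'

Reading the template 3'→5' as shown, RNA polymerase pairs each base (A→U, T→A, G↔C) to build mRNA 5'→3' directly.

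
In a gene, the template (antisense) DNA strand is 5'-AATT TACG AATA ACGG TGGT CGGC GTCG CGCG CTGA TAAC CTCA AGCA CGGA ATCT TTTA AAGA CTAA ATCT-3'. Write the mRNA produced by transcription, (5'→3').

The mRNA has the sequence of the coding strand (reverse complement of the template) with T→U. Reverse complement of AATTTACGAATAACGGTGGTCGGCGTCGCGCGCTGATAACCTCAAGCACGGAATCTTTTAAAGACTAAATCT is AGATTTAGTCTTTAAAAGATTCCGTGCTTGAGGTTATCAGCGCGCGACGCCGACCACCGTTATTCGTAAATT; then T→U.

5′-AGAUUUAGUCUUUAAAAGAUUCCGUGCUUGAGGUUAUCAGCGCGCGACGCCGACCACCGUUAUUCGUAAAUU-3′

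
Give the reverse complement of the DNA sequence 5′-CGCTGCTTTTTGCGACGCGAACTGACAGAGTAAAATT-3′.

Reading the sequence 3'→5' and pairing each base (A↔T, G↔C) gives the reverse complement directly.

5'-AATTTTACTCTGTCAGTTCGCGTCGCAAAAAGCAGCG-3'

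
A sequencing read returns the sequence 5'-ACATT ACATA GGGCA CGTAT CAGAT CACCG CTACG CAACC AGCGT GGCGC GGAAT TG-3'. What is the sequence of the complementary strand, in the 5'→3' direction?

The complement of ACATTACATAGGGCACGTATCAGATCACCGCTACGCAACCAGCGTGGCGCGGAATTG is TGTAATGTATCCCGTGCATAGTCTAGTGGCGATGCGTTGGTCGCACCGCGCCTTAAC (A↔T, G↔C). DNA strands are antiparallel, so the complementary strand runs 3'→5'; reversing gives the 5'→3' form.

5'-CAATTCCGCGCCACGCTGGTTGCGTAGCGGTGATCTGATACGTGCCCTATGTAATGT-3'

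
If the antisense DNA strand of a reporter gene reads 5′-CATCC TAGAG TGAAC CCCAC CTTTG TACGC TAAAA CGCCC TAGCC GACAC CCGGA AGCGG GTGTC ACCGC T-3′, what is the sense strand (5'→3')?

5′-AGCGGTGACACCCGCTTCCGGGTGTCGGCTAGGGCGTTTTAGCGTACAAAGGTGGGGTTCACTCTAGGATG-3′

The coding strand is complementary and antiparallel to the template: take the complement (A↔T, G↔C) and reverse.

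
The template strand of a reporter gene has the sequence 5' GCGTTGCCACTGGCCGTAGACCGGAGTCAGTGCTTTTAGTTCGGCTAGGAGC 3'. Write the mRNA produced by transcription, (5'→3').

The mRNA has the sequence of the coding strand (reverse complement of the template) with T→U. Reverse complement of GCGTTGCCACTGGCCGTAGACCGGAGTCAGTGCTTTTAGTTCGGCTAGGAGC is GCTCCTAGCCGAACTAAAAGCACTGACTCCGGTCTACGGCCAGTGGCAACGC; then T→U.

5'-GCUCCUAGCCGAACUAAAAGCACUGACUCCGGUCUACGGCCAGUGGCAACGC-3'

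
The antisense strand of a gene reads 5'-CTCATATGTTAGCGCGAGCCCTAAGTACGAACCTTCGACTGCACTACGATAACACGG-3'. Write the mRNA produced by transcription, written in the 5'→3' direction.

RNA polymerase reads the template 3'→5' and synthesizes mRNA 5'→3' by base-pairing (A→U, T→A, G↔C). The complement of the template is GAGTATACAATCGCGCTCGGGATTCATGCTTGGAAGCTGACGTGATGCTATTGTGCC; antiparallel, so 5'→3' the coding strand is CCGTGTTATCGTAGTGCAGTCGAAGGTTCGTACTTAGGGCTCGCGCTAACATATGAG. Replace T with U for the mRNA.

5'-CCGUGUUAUCGUAGUGCAGUCGAAGGUUCGUACUUAGGGCUCGCGCUAACAUAUGAG-3'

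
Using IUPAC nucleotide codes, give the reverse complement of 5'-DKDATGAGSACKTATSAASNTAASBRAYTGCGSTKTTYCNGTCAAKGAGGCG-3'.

5'-CGCCTCMTTGACNGRAAMASCGCARTYVSTTANSTTSATAMGTSCTCATHMH-3'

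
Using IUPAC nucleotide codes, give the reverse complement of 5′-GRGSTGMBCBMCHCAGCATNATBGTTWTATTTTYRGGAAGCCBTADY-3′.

Standard pairs A↔T, G↔C; ambiguity codes pair R↔Y, M↔K, W↔W, S↔S, B↔V, D↔H, N↔N. Complement (CYCSACKVGVKGDGTCGTANTAVCAAWATAAAARYCCTTCGGVATHR), then reverse for 5'→3'.

5'-RHTAVGGCTTCCYRAAAATAWAACVATNATGCTGDGKVGVKCASCYC-3'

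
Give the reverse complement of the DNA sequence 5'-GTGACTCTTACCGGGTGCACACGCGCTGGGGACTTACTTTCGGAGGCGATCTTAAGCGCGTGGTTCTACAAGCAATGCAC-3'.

5'-GTGCATTGCTTGTAGAACCACGCGCTTAAGATCGCCTCCGAAAGTAAGTCCCCAGCGCGTGTGCACCCGGTAAGAGTCAC-3'

Complement each base (A↔T, G↔C): CACTGAGAATGGCCCACGTGTGCGCGACCCCTGAATGAAAGCCTCCGCTAGAATTCGCGCACCAAGATGTTCGTTACGTG. Then reverse.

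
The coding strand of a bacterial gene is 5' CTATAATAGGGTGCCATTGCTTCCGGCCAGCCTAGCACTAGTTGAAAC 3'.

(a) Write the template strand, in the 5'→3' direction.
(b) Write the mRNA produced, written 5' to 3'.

(a) The template strand is the reverse complement of the coding strand: complement GATATTATCCCACGGTAACGAAGGCCGGTCGGATCGTGATCAACTTTG, then reverse.
(b) mRNA matches the coding strand with T→U.

(a) 5'-GTTTCAACTAGTGCTAGGCTGGCCGGAAGCAATGGCACCCTATTATAG-3'
(b) 5′-CUAUAAUAGGGUGCCAUUGCUUCCGGCCAGCCUAGCACUAGUUGAAAC-3′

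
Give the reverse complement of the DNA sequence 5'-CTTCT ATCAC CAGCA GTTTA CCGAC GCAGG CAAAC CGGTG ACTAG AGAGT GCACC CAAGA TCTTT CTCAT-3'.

Reading the sequence 3'→5' and pairing each base (A↔T, G↔C) gives the reverse complement directly.

5′-ATGAGAAAGATCTTGGGTGCACTCTCTAGTCACCGGTTTGCCTGCGTCGGTAAACTGCTGGTGATAGAAG-3′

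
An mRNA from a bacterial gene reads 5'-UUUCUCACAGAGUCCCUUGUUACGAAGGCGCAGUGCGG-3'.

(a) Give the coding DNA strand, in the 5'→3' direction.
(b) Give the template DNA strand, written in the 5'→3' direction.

(a) The coding strand matches the mRNA with U→T.
(b) The template strand is the reverse complement of the coding strand.

(a) 5'-TTTCTCACAGAGTCCCTTGTTACGAAGGCGCAGTGCGG-3'
(b) 5′-CCGCACTGCGCCTTCGTAACAAGGGACTCTGTGAGAAA-3′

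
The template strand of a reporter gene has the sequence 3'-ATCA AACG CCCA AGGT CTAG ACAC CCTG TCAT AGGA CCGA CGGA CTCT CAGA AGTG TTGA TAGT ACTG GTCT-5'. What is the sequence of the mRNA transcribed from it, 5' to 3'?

5'-UAGUUUGCGGGUUCCAGAUCUGUGGGACAGUAUCCUGGCUGCCUGAGAGUCUUCACAACUAUCAUGACCAGA-3'

Reading the template 3'→5' as shown, RNA polymerase pairs each base (A→U, T→A, G↔C) to build mRNA 5'→3' directly.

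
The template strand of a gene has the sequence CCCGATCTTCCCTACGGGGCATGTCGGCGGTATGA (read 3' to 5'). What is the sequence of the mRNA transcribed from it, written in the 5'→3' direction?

Reading the template 3'→5' as shown, RNA polymerase pairs each base (A→U, T→A, G↔C) to build mRNA 5'→3' directly.

5'-GGGCUAGAAGGGAUGCCCCGUACAGCCGCCAUACU-3'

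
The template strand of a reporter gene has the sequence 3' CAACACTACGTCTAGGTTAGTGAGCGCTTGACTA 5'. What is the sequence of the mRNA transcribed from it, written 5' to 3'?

5'-GUUGUGAUGCAGAUCCAAUCACUCGCGAACUGAU-3'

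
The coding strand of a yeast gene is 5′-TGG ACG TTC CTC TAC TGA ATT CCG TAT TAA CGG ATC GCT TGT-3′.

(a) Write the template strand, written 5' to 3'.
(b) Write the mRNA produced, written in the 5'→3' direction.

(a) 5'-ACAAGCGATCCGTTAATACGGAATTCAGTAGAGGAACGTCCA-3'
(b) 5'-UGGACGUUCCUCUACUGAAUUCCGUAUUAACGGAUCGCUUGU-3'

(a) The template strand is the reverse complement of the coding strand: complement ACCTGCAAGGAGATGACTTAAGGCATAATTGCCTAGCGAACA, then reverse.
(b) mRNA matches the coding strand with T→U.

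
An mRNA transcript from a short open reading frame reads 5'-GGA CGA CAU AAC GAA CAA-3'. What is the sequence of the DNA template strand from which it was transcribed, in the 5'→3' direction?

Replace U with T to get the coding DNA strand: GGACGACATAACGAACAA. The template strand is its reverse complement (complement CCTGCTGTATTGCTTGTT, then reverse).

5′-TTGTTCGTTATGTCGTCC-3′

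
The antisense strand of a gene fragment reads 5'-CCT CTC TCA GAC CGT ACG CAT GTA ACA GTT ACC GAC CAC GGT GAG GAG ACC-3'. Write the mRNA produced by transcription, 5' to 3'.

5'-GGUCUCCUCACCGUGGUCGGUAACUGUUACAUGCGUACGGUCUGAGAGAGG-3'

The mRNA has the sequence of the coding strand (reverse complement of the template) with T→U. Reverse complement of CCTCTCTCAGACCGTACGCATGTAACAGTTACCGACCACGGTGAGGAGACC is GGTCTCCTCACCGTGGTCGGTAACTGTTACATGCGTACGGTCTGAGAGAGG; then T→U.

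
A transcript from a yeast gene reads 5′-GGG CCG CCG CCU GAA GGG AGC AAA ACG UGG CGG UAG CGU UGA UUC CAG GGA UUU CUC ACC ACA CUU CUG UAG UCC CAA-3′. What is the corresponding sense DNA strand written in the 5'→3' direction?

The coding DNA strand has the same 5'→3' sequence as the mRNA with U replaced by T.

5'-GGGCCGCCGCCTGAAGGGAGCAAAACGTGGCGGTAGCGTTGATTCCAGGGATTTCTCACCACACTTCTGTAGTCCCAA-3'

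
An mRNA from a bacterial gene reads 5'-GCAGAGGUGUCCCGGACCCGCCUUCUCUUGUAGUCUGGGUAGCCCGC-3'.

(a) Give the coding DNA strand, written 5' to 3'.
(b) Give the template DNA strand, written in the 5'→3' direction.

(a) The coding strand matches the mRNA with U→T.
(b) The template strand is the reverse complement of the coding strand.

(a) 5′-GCAGAGGTGTCCCGGACCCGCCTTCTCTTGTAGTCTGGGTAGCCCGC-3′
(b) 5'-GCGGGCTACCCAGACTACAAGAGAAGGCGGGTCCGGGACACCTCTGC-3'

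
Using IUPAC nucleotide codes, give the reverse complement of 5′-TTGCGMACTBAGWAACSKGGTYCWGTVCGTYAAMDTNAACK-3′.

5'-MGTTNAHKTTRACGBACWGRACCMSGTTWCTVAGTKCGCAA-3'

Standard pairs A↔T, G↔C; ambiguity codes pair Y↔R, M↔K, W↔W, S↔S, B↔V, D↔H, N↔N. Complement (AACGCKTGAVTCWTTGSMCCARGWCABGCARTTKHANTTGM), then reverse for 5'→3'.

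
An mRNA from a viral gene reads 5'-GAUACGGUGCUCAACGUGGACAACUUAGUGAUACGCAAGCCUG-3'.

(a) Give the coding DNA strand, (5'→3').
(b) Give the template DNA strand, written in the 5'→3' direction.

(a) 5'-GATACGGTGCTCAACGTGGACAACTTAGTGATACGCAAGCCTG-3'
(b) 5'-CAGGCTTGCGTATCACTAAGTTGTCCACGTTGAGCACCGTATC-3'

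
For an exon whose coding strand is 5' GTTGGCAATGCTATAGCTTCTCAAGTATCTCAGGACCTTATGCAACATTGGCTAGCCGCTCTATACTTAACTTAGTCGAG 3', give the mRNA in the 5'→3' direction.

5′-GUUGGCAAUGCUAUAGCUUCUCAAGUAUCUCAGGACCUUAUGCAACAUUGGCUAGCCGCUCUAUACUUAACUUAGUCGAG-3′

The mRNA is synthesized from the template strand, so it matches the coding strand with T replaced by U.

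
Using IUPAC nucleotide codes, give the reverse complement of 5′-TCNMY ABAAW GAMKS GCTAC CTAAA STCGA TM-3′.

5'-KATCGASTTTAGGTAGCSMKTCWTTVTRKNGA-3'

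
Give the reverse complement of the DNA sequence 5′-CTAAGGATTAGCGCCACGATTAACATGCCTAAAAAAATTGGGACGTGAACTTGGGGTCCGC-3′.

5′-GCGGACCCCAAGTTCACGTCCCAATTTTTTTAGGCATGTTAATCGTGGCGCTAATCCTTAG-3′

Reading the sequence 3'→5' and pairing each base (A↔T, G↔C) gives the reverse complement directly.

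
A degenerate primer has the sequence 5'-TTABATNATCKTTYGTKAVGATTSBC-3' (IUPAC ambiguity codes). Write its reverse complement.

5'-GVSAATCBTMACRAAMGATNATVTAA-3'

Standard pairs A↔T, G↔C; ambiguity codes pair Y↔R, K↔M, S↔S, B↔V, N↔N. Complement (AATVTANTAGMAARCAMTBCTAASVG), then reverse for 5'→3'.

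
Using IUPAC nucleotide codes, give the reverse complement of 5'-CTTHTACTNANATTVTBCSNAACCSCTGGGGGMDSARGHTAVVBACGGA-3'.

Standard pairs A↔T, G↔C; ambiguity codes pair R↔Y, M↔K, S↔S, B↔V, D↔H, N↔N. Complement (GAADATGANTNTAABAVGSNTTGGSGACCCCCKHSTYCDATBBVTGCCT), then reverse for 5'→3'.

5'-TCCGTVBBTADCYTSHKCCCCCAGSGGTTNSGVABAATNTNAGTADAAG-3'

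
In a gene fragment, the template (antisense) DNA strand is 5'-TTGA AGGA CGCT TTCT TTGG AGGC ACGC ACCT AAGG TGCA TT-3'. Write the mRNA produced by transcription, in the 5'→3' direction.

5'-AAUGCACCUUAGGUGCGUGCCUCCAAAGAAAGCGUCCUUCAA-3'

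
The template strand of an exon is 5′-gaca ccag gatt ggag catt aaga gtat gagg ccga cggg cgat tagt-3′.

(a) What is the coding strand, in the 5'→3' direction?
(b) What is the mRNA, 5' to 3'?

(a) 5′-ACTAATCGCCCGTCGGCCTCATACTCTTAATGCTCCAATCCTGGTGTC-3′
(b) 5′-ACUAAUCGCCCGUCGGCCUCAUACUCUUAAUGCUCCAAUCCUGGUGUC-3′

(a) The coding strand is the reverse complement of the template: complement CTGTGGTCCTAACCTCGTAATTCTCATACTCCGGCTGCCCGCTAATCA, then reverse.
(b) mRNA has the coding-strand sequence with T→U.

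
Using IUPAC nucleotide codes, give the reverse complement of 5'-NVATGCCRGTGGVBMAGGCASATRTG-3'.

5'-CAYATSTGCCTKVBCCACYGGCATBN-3'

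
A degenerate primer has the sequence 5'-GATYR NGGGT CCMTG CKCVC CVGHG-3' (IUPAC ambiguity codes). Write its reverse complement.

Standard pairs A↔T, G↔C; ambiguity codes pair R↔Y, M↔K, H↔D, V↔B, N↔N. Complement (CTARYNCCCAGGKACGMGBGGBCDC), then reverse for 5'→3'.

5'-CDCBGGBGMGCAKGGACCCNYRATC-3'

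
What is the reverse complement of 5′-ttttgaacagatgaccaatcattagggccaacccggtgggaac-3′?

5'-GTTCCCACCGGGTTGGCCCTAATGATTGGTCATCTGTTCAAAA-3'

Reading the sequence 3'→5' and pairing each base (A↔T, G↔C) gives the reverse complement directly.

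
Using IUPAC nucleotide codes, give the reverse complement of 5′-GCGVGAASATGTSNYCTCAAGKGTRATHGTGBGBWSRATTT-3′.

5′-AAATYSWVCVCACDATYACMCTTGAGRNSACATSTTCBCGC-3′

Standard pairs A↔T, G↔C; ambiguity codes pair R↔Y, K↔M, W↔W, S↔S, B↔V, H↔D, N↔N. Complement (CGCBCTTSTACASNRGAGTTCMCAYTADCACVCVWSYTAAA), then reverse for 5'→3'.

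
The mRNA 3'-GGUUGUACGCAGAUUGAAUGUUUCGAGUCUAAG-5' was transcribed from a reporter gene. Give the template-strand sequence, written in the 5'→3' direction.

Written 5'→3' the mRNA is GAAUCUGAGCUUUGUAAGUUAGACGCAUGUUGG, so the coding DNA strand is GAATCTGAGCTTTGTAAGTTAGACGCATGTTGG. The template is its reverse complement.

5'-CCAACATGCGTCTAACTTACAAAGCTCAGATTC-3'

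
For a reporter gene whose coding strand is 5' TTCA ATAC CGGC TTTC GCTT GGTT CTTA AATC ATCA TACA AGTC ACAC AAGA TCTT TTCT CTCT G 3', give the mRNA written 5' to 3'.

mRNA has the coding-strand sequence with U in place of T.

5'-UUCAAUACCGGCUUUCGCUUGGUUCUUAAAUCAUCAUACAAGUCACACAAGAUCUUUUCUCUCUG-3'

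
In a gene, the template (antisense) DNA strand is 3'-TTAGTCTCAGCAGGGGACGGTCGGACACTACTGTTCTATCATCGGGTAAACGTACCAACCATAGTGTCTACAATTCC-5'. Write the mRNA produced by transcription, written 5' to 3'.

5'-AAUCAGAGUCGUCCCCUGCCAGCCUGUGAUGACAAGAUAGUAGCCCAUUUGCAUGGUUGGUAUCACAGAUGUUAAGG-3'

Reading the template 3'→5' as shown, RNA polymerase pairs each base (A→U, T→A, G↔C) to build mRNA 5'→3' directly.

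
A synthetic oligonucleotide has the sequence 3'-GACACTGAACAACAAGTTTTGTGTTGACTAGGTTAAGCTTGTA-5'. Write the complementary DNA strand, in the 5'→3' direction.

5′-CTGTGACTTGTTGTTCAAAACACAACTGATCCAATTCGAACAT-3′

The strand is given 3'→5', so its complement runs 5'→3' in the same left-to-right order: pair each base A↔T, G↔C.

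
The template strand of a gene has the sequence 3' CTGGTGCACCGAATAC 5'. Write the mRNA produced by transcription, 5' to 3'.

Reading the template 3'→5' as shown, RNA polymerase pairs each base (A→U, T→A, G↔C) to build mRNA 5'→3' directly.

5'-GACCACGUGGCUUAUG-3'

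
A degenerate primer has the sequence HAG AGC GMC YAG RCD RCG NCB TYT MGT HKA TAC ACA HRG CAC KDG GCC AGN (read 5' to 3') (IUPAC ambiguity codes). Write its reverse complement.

Standard pairs A↔T, G↔C; ambiguity codes pair R↔Y, M↔K, B↔V, D↔H, N↔N. Complement (DTCTCGCKGRTCYGHYGCNGVARAKCADMTATGTGTDYCGTGMHCCGGTCN), then reverse for 5'→3'.

5′-NCTGGCCHMGTGCYDTGTGTATMDACKARAVGNCGYHGYCTRGKCGCTCTD-3′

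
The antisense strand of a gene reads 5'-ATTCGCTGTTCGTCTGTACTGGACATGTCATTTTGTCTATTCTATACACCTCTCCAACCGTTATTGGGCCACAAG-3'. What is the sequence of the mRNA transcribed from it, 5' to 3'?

The mRNA has the sequence of the coding strand (reverse complement of the template) with T→U. Reverse complement of ATTCGCTGTTCGTCTGTACTGGACATGTCATTTTGTCTATTCTATACACCTCTCCAACCGTTATTGGGCCACAAG is CTTGTGGCCCAATAACGGTTGGAGAGGTGTATAGAATAGACAAAATGACATGTCCAGTACAGACGAACAGCGAAT; then T→U.

5'-CUUGUGGCCCAAUAACGGUUGGAGAGGUGUAUAGAAUAGACAAAAUGACAUGUCCAGUACAGACGAACAGCGAAU-3'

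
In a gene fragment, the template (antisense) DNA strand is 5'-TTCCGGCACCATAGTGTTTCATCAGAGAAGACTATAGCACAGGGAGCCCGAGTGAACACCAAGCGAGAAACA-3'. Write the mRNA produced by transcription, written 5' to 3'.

The mRNA has the sequence of the coding strand (reverse complement of the template) with T→U. Reverse complement of TTCCGGCACCATAGTGTTTCATCAGAGAAGACTATAGCACAGGGAGCCCGAGTGAACACCAAGCGAGAAACA is TGTTTCTCGCTTGGTGTTCACTCGGGCTCCCTGTGCTATAGTCTTCTCTGATGAAACACTATGGTGCCGGAA; then T→U.

5'-UGUUUCUCGCUUGGUGUUCACUCGGGCUCCCUGUGCUAUAGUCUUCUCUGAUGAAACACUAUGGUGCCGGAA-3'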